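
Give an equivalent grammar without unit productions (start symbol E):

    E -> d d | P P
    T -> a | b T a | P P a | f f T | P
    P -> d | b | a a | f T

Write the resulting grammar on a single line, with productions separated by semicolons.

Unit pairs: T ⇒* {P}.
Replace each nonterminal's rules with the union of the non-unit rules of every nonterminal it unit-derives.

E -> d d | P P; T -> d | b | a a | f T | a | b T a | P P a | f f T; P -> d | b | a a | f T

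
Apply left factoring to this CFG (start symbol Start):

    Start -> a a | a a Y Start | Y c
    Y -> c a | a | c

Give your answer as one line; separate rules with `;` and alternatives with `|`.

Start has alternatives sharing prefix 'a a': factor to Start → a a Start1 with Start1 → ε | Y Start.
Y has alternatives sharing prefix 'c': factor to Y → c Y1 with Y1 → a | ε.

Start -> Y c | a a Start1; Y -> a | c Y1; Start1 -> ε | Y Start; Y1 -> a | ε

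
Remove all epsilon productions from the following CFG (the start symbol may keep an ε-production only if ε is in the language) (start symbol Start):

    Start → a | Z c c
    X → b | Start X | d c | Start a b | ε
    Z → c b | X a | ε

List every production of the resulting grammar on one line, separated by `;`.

Start → a | Z c c | c c; X → b | Start X | Start | d c | Start a b; Z → c b | X a | a

Nullable nonterminals: {X, Z}.
ε ∉ L(G), so no ε-production is kept.
Add the nullable-subset variants: Start → Z c c gives Z c c | c c. X → Start X gives Start X | Start. Z → X a gives X a | a.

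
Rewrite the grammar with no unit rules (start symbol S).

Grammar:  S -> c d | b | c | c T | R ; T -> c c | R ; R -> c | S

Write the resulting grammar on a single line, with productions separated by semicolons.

S -> c d | b | c | c T; T -> c d | b | c | c T | c c; R -> c d | b | c | c T

Unit pairs: R ⇒* {S}; S ⇒* {R}; T ⇒* {R, S}.
For every A with A ⇒* B via unit rules, add B's non-unit alternatives to A; then delete every rule of the form X → Y.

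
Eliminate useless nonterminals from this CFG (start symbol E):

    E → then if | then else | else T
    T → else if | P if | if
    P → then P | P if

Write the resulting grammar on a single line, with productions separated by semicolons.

E → then if | then else | else T; T → else if | if

Generating nonterminals: {E, T}.
Reachable from E after that: {E, T}.
Removed useless symbols: {P} and every production mentioning them.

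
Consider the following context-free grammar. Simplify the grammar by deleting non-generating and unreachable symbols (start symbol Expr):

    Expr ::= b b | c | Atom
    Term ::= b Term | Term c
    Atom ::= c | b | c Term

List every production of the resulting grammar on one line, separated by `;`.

Expr ::= b b | c | Atom; Atom ::= c | b

Generating nonterminals: {Atom, Expr}.
Reachable from Expr after that: {Atom, Expr}.
Removed useless symbols: {Term} and every production mentioning them.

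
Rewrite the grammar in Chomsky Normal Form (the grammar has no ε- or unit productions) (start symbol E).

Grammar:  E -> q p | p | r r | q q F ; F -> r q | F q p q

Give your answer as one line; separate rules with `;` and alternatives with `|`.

E -> X1 X2 | p | X3 X3 | X1 Y1; F -> X3 X1 | F Y2; X1 -> q; X2 -> p; X3 -> r; Y1 -> X1 F; Y2 -> X1 Y3; Y3 -> X2 X1

Introduce a nonterminal for each terminal appearing in a rule of length ≥ 2: X1 → q, X2 → p, X3 → r.
Binarize each right-hand side of length ≥ 3 by chaining fresh nonterminals (Y1, Y2, …): affected rules were E → X1 X1 F; F → F X1 X2 X1.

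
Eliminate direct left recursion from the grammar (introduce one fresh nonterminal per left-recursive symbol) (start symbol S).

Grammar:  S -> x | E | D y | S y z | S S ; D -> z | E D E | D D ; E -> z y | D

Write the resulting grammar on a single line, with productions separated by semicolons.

S -> x S' | E S' | D y S'; D -> z D' | E D E D'; E -> z y | D; S' -> y z S' | S S' | epsilon; D' -> D D' | epsilon

Directly left-recursive nonterminals: S, D.
For S: α = {y z, S}, β = {x, E, D y}. Rewrite as S → β S' and S' → α S' | ε.
For D: α = {D}, β = {z, E D E}. Rewrite as D → β D' and D' → α D' | ε.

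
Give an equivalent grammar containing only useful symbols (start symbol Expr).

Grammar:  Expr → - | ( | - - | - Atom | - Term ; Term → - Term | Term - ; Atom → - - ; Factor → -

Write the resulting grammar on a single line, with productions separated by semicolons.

Generating nonterminals: {Atom, Expr, Factor}.
Reachable from Expr after that: {Atom, Expr}.
Removed useless symbols: {Factor, Term} and every production mentioning them.

Expr → - | ( | - - | - Atom; Atom → - -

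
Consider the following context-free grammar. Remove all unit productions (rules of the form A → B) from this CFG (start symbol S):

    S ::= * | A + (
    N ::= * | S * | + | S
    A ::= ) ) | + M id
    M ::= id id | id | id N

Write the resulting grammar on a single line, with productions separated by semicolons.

Unit pairs: N ⇒* {S}.
For every A with A ⇒* B via unit rules, add B's non-unit alternatives to A; then delete every rule of the form X → Y.

S ::= * | A + (; N ::= * | A + ( | S * | +; A ::= ) ) | + M id; M ::= id id | id | id N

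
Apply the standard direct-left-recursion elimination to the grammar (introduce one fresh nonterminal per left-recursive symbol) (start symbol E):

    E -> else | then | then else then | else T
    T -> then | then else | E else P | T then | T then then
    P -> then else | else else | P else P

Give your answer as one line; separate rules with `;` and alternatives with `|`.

Directly left-recursive nonterminals: T, P.
For T: α = {then, then then}, β = {then, then else, E else P}. Rewrite as T → β T' and T' → α T' | ε.
For P: α = {else P}, β = {then else, else else}. Rewrite as P → β P' and P' → α P' | ε.

E -> else | then | then else then | else T; T -> then T' | then else T' | E else P T'; P -> then else P' | else else P'; T' -> then T' | then then T' | epsilon; P' -> else P P' | epsilon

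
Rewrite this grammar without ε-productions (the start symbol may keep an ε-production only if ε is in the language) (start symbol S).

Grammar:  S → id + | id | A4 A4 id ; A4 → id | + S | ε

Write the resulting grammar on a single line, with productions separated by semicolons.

Nullable nonterminals: {A4}.
ε ∉ L(G), so no ε-production is kept.
Add the nullable-subset variants: S → A4 A4 id gives A4 A4 id | A4 id.

S → id + | id | A4 A4 id | A4 id; A4 → id | + S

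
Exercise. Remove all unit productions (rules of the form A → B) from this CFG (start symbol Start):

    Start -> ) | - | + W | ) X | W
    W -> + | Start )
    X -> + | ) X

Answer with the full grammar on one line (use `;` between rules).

Unit pairs: Start ⇒* {W}.
For each unit pair (A, B), copy every non-unit production of B to A, then drop all unit productions.

Start -> ) | - | + W | ) X | + | Start ); W -> + | Start ); X -> + | ) X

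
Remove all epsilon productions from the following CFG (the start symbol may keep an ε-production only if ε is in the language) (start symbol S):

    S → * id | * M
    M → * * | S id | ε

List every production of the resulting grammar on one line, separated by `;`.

S → * id | * M | *; M → * * | S id

The nullable symbols are {M}.
ε ∉ L(G), so no ε-production is kept.
For each production, add variants omitting each subset of nullable occurrences: S → * M gives * M | *.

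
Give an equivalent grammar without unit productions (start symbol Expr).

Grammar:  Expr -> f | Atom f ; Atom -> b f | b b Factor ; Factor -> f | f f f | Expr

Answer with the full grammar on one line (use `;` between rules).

Unit pairs: Factor ⇒* {Expr}.
Replace each nonterminal's rules with the union of the non-unit rules of every nonterminal it unit-derives.

Expr -> f | Atom f; Atom -> b f | b b Factor; Factor -> f | f f f | Atom f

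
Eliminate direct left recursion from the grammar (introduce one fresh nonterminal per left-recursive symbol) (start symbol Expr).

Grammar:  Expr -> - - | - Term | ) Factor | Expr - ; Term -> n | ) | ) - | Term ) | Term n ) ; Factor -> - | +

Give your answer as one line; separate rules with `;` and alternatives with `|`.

Expr -> - - Expr1 | - Term Expr1 | ) Factor Expr1; Term -> n Term1 | ) Term1 | ) - Term1; Factor -> - | +; Expr1 -> - Expr1 | ε; Term1 -> ) Term1 | n ) Term1 | ε

Left recursion appears on Expr, Term.
For Expr: α = {-}, β = {- -, - Term, ) Factor}. Rewrite as Expr → β Expr1 and Expr1 → α Expr1 | ε.
For Term: α = {), n )}, β = {n, ), ) -}. Rewrite as Term → β Term1 and Term1 → α Term1 | ε.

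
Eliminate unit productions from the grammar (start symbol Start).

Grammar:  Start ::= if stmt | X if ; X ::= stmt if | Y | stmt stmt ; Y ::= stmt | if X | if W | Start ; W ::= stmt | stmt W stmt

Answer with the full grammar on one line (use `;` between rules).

Unit pairs: X ⇒* {Start, Y}; Y ⇒* {Start}.
Replace each nonterminal's rules with the union of the non-unit rules of every nonterminal it unit-derives.

Start ::= if stmt | X if; X ::= if stmt | X if | stmt if | stmt stmt | stmt | if X | if W; Y ::= if stmt | X if | stmt | if X | if W; W ::= stmt | stmt W stmt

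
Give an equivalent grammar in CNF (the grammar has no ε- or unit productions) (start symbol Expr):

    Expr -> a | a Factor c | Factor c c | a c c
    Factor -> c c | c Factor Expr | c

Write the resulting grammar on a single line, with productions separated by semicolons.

Expr -> a | X1 Y1 | Factor Y2 | X1 Y3; Factor -> X2 X2 | X2 Y4 | c; X1 -> a; X2 -> c; Y1 -> Factor X2; Y2 -> X2 X2; Y3 -> X2 X2; Y4 -> Factor Expr

Introduce a nonterminal for each terminal appearing in a rule of length ≥ 2: X1 → a, X2 → c.
Binarize each right-hand side of length ≥ 3 by chaining fresh nonterminals (Y1, Y2, …): affected rules were Expr → X1 Factor X2; Expr → Factor X2 X2; Expr → X1 X2 X2; Factor → X2 Factor Expr.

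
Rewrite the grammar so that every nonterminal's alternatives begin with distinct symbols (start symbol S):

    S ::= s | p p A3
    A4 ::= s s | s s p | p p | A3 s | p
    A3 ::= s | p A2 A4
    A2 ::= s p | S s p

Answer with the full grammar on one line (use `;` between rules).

A4 has alternatives sharing prefix 's s': factor to A4 → s s A4' with A4' → ε | p.
A4 has alternatives sharing prefix 'p': factor to A4 → p A4'' with A4'' → p | ε.

S ::= s | p p A3; A4 ::= A3 s | s s A4' | p A4''; A3 ::= s | p A2 A4; A2 ::= s p | S s p; A4' ::= ε | p; A4'' ::= p | ε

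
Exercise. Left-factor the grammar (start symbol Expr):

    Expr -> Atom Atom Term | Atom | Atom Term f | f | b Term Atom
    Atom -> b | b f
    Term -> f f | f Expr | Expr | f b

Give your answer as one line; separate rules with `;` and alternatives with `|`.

Expr has alternatives sharing prefix 'Atom': factor to Expr → Atom Expr1 with Expr1 → Atom Term | ε | Term f.
Atom has alternatives sharing prefix 'b': factor to Atom → b Atom1 with Atom1 → ε | f.
Term has alternatives sharing prefix 'f': factor to Term → f Term1 with Term1 → f | Expr | b.

Expr -> f | b Term Atom | Atom Expr1; Atom -> b Atom1; Term -> Expr | f Term1; Expr1 -> Atom Term | ε | Term f; Atom1 -> ε | f; Term1 -> f | Expr | b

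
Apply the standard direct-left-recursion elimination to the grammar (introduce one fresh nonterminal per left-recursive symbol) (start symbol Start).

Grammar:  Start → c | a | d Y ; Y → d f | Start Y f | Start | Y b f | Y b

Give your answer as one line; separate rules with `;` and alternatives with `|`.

Y is directly left-recursive.
For Y: α = {b f, b}, β = {d f, Start Y f, Start}. Rewrite as Y → β Y1 and Y1 → α Y1 | ε.

Start → c | a | d Y; Y → d f Y1 | Start Y f Y1 | Start Y1; Y1 → b f Y1 | b Y1 | epsilon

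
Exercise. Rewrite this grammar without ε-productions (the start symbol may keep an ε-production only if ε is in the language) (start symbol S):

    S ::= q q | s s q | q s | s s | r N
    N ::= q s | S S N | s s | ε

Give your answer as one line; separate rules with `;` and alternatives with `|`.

S ::= q q | s s q | q s | s s | r N | r; N ::= q s | S S N | S S | s s

Nullable nonterminals: {N}.
ε ∉ L(G), so no ε-production is kept.
For each production, add variants omitting each subset of nullable occurrences: S → r N gives r N | r. N → S S N gives S S N | S S.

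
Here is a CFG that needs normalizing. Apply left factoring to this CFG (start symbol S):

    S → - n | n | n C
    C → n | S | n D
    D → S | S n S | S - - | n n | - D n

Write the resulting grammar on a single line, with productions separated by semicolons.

S has alternatives sharing prefix 'n': factor to S → n S' with S' → ε | C.
C has alternatives sharing prefix 'n': factor to C → n C' with C' → ε | D.
D has alternatives sharing prefix 'S': factor to D → S D' with D' → ε | n S | - -.

S → - n | n S'; C → S | n C'; D → n n | - D n | S D'; S' → ε | C; C' → ε | D; D' → ε | n S | - -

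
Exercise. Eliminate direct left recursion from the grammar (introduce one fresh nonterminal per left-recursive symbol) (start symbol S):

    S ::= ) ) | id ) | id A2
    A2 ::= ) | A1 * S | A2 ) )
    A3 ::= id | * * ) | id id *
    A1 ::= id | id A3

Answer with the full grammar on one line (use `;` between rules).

S ::= ) ) | id ) | id A2; A2 ::= ) A2' | A1 * S A2'; A3 ::= id | * * ) | id id *; A1 ::= id | id A3; A2' ::= ) ) A2' | ε

Directly left-recursive nonterminal: A2.
For A2: α = {) )}, β = {), A1 * S}. Rewrite as A2 → β A2' and A2' → α A2' | ε.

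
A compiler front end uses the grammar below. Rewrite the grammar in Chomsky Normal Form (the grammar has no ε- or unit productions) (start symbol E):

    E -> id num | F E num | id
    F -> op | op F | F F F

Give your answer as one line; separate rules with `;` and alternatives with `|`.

E -> X1 X2 | F Y1 | id; F -> op | X3 F | F Y2; X1 -> id; X2 -> num; X3 -> op; Y1 -> E X2; Y2 -> F F

Introduce a nonterminal for each terminal appearing in a rule of length ≥ 2: X1 → id, X2 → num, X3 → op.
Binarize each right-hand side of length ≥ 3 by chaining fresh nonterminals (Y1, Y2, …): affected rules were E → F E X2; F → F F F.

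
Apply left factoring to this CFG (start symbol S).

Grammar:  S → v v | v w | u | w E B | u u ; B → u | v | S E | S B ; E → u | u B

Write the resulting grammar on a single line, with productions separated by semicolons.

S → w E B | v S' | u S''; B → u | v | S B'; E → u E'; S' → v | w; S'' → ε | u; B' → E | B; E' → ε | B

S has alternatives sharing prefix 'v': factor to S → v S' with S' → v | w.
S has alternatives sharing prefix 'u': factor to S → u S'' with S'' → ε | u.
B has alternatives sharing prefix 'S': factor to B → S B' with B' → E | B.
E has alternatives sharing prefix 'u': factor to E → u E' with E' → ε | B.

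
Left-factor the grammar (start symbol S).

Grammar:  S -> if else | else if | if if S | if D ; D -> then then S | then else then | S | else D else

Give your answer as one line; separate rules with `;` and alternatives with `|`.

S -> else if | if S'; D -> S | else D else | then D'; S' -> else | if S | D; D' -> then S | else then

S has alternatives sharing prefix 'if': factor to S → if S' with S' → else | if S | D.
D has alternatives sharing prefix 'then': factor to D → then D' with D' → then S | else then.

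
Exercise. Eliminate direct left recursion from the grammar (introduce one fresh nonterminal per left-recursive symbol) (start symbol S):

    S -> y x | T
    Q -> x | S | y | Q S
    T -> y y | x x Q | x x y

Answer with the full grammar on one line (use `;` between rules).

Left recursion appears on Q.
For Q: α = {S}, β = {x, S, y}. Rewrite as Q → β Q' and Q' → α Q' | ε.

S -> y x | T; Q -> x Q' | S Q' | y Q'; T -> y y | x x Q | x x y; Q' -> S Q' | ε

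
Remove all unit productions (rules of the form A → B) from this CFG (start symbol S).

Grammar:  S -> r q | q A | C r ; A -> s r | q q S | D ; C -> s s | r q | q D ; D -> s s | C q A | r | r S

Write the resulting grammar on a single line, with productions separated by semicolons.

Unit pairs: A ⇒* {D}.
Replace each nonterminal's rules with the union of the non-unit rules of every nonterminal it unit-derives.

S -> r q | q A | C r; A -> s s | C q A | r | r S | s r | q q S; C -> s s | r q | q D; D -> s s | C q A | r | r S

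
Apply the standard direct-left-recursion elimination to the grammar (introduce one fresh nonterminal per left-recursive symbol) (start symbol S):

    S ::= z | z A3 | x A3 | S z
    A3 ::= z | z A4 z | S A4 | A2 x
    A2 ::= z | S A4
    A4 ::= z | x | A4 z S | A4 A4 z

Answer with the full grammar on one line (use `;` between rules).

S ::= z S' | z A3 S' | x A3 S'; A3 ::= z | z A4 z | S A4 | A2 x; A2 ::= z | S A4; A4 ::= z A4' | x A4'; S' ::= z S' | ε; A4' ::= z S A4' | A4 z A4' | ε

Directly left-recursive nonterminals: S, A4.
For S: α = {z}, β = {z, z A3, x A3}. Rewrite as S → β S' and S' → α S' | ε.
For A4: α = {z S, A4 z}, β = {z, x}. Rewrite as A4 → β A4' and A4' → α A4' | ε.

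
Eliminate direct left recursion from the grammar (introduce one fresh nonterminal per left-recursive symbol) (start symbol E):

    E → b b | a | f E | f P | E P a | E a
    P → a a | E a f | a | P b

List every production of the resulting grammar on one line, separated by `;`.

E, P are directly left-recursive.
For E: α = {P a, a}, β = {b b, a, f E, f P}. Rewrite as E → β E' and E' → α E' | ε.
For P: α = {b}, β = {a a, E a f, a}. Rewrite as P → β P' and P' → α P' | ε.

E → b b E' | a E' | f E E' | f P E'; P → a a P' | E a f P' | a P'; E' → P a E' | a E' | ε; P' → b P' | ε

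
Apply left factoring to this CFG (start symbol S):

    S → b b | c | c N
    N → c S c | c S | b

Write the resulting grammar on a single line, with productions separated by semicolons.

S has alternatives sharing prefix 'c': factor to S → c S' with S' → ε | N.
N has alternatives sharing prefix 'c S': factor to N → c S N' with N' → c | ε.

S → b b | c S'; N → b | c S N'; S' → epsilon | N; N' → c | epsilon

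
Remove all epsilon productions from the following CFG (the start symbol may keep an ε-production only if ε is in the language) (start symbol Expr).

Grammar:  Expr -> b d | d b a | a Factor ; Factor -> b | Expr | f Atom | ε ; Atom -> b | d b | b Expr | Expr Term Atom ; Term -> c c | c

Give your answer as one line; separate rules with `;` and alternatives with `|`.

The nullable symbols are {Factor}.
ε ∉ L(G), so no ε-production is kept.
Expand every rule over subsets of its nullable positions: Expr → a Factor gives a Factor | a.

Expr -> b d | d b a | a Factor | a; Factor -> b | Expr | f Atom; Atom -> b | d b | b Expr | Expr Term Atom; Term -> c c | c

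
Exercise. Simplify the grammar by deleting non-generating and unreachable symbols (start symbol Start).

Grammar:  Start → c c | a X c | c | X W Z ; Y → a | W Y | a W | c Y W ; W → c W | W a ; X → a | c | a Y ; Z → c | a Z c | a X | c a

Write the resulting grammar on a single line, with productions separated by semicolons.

Start → c c | a X c | c; Y → a; X → a | c | a Y

Generating nonterminals: {Start, X, Y, Z}.
Reachable from Start after that: {Start, X, Y}.
Removed useless symbols: {W, Z} and every production mentioning them.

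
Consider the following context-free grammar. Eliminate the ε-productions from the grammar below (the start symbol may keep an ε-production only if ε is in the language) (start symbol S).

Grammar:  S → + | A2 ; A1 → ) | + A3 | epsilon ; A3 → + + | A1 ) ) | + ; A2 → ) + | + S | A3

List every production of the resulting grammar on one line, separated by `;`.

The nullable symbols are {A1}.
ε ∉ L(G), so no ε-production is kept.
Add the nullable-subset variants: A3 → A1 ) ) gives A1 ) ) | ) ).

S → + | A2; A1 → ) | + A3; A3 → + + | A1 ) ) | ) ) | +; A2 → ) + | + S | A3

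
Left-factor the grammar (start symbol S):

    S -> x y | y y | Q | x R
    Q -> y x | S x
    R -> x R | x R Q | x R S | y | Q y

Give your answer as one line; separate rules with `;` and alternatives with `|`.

S -> y y | Q | x S'; Q -> y x | S x; R -> y | Q y | x R R'; S' -> y | R; R' -> ε | Q | S

S has alternatives sharing prefix 'x': factor to S → x S' with S' → y | R.
R has alternatives sharing prefix 'x R': factor to R → x R R' with R' → ε | Q | S.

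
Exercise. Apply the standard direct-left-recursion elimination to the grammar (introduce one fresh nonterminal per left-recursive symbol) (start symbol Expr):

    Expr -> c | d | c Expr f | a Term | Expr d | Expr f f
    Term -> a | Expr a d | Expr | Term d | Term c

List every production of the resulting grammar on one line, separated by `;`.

Left recursion appears on Expr, Term.
For Expr: α = {d, f f}, β = {c, d, c Expr f, a Term}. Rewrite as Expr → β Expr1 and Expr1 → α Expr1 | ε.
For Term: α = {d, c}, β = {a, Expr a d, Expr}. Rewrite as Term → β Term1 and Term1 → α Term1 | ε.

Expr -> c Expr1 | d Expr1 | c Expr f Expr1 | a Term Expr1; Term -> a Term1 | Expr a d Term1 | Expr Term1; Expr1 -> d Expr1 | f f Expr1 | ε; Term1 -> d Term1 | c Term1 | ε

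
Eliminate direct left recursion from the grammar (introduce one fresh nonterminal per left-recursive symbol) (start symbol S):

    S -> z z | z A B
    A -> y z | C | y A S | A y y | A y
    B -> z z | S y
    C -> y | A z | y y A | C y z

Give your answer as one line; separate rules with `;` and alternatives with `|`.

S -> z z | z A B; A -> y z A' | C A' | y A S A'; B -> z z | S y; C -> y C' | A z C' | y y A C'; A' -> y y A' | y A' | ε; C' -> y z C' | ε

Left recursion appears on A, C.
For A: α = {y y, y}, β = {y z, C, y A S}. Rewrite as A → β A' and A' → α A' | ε.
For C: α = {y z}, β = {y, A z, y y A}. Rewrite as C → β C' and C' → α C' | ε.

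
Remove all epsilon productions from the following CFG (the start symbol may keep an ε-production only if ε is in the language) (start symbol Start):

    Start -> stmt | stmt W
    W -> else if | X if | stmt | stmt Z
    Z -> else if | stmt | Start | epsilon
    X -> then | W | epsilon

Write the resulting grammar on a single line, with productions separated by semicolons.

Start -> stmt | stmt W; W -> else if | X if | if | stmt | stmt Z; Z -> else if | stmt | Start; X -> then | W

Nullable nonterminals: {X, Z}.
ε ∉ L(G), so no ε-production is kept.
For each production, add variants omitting each subset of nullable occurrences: W → X if gives X if | if.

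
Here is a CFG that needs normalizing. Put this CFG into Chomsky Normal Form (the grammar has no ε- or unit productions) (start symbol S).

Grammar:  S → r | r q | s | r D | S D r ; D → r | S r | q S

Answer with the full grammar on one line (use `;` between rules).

Introduce a nonterminal for each terminal appearing in a rule of length ≥ 2: X1 → r, X2 → q.
Binarize each right-hand side of length ≥ 3 by chaining fresh nonterminals (Y1, Y2, …): affected rules were S → S D X1.

S → r | X1 X2 | s | X1 D | S Y1; D → r | S X1 | X2 S; X1 → r; X2 → q; Y1 → D X1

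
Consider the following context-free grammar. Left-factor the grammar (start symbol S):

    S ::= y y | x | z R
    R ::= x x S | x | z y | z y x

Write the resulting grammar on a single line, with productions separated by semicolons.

S ::= y y | x | z R; R ::= z y R' | x R''; R' ::= ε | x; R'' ::= x S | ε

R has alternatives sharing prefix 'z y': factor to R → z y R' with R' → ε | x.
R has alternatives sharing prefix 'x': factor to R → x R'' with R'' → x S | ε.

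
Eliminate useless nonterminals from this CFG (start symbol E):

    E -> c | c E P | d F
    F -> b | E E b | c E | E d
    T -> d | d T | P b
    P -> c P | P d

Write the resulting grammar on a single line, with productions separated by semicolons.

E -> c | d F; F -> b | E E b | c E | E d

Generating nonterminals: {E, F, T}.
Reachable from E after that: {E, F}.
Removed useless symbols: {P, T} and every production mentioning them.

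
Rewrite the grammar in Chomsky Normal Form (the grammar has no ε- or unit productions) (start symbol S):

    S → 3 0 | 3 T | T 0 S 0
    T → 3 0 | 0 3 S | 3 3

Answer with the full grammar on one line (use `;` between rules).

S → X1 X2 | X1 T | T Y1; T → X1 X2 | X2 Y3 | X1 X1; X1 → 3; X2 → 0; Y1 → X2 Y2; Y2 → S X2; Y3 → X1 S

Introduce a nonterminal for each terminal appearing in a rule of length ≥ 2: X1 → 3, X2 → 0.
Binarize each right-hand side of length ≥ 3 by chaining fresh nonterminals (Y1, Y2, …): affected rules were S → T X2 S X2; T → X2 X1 S.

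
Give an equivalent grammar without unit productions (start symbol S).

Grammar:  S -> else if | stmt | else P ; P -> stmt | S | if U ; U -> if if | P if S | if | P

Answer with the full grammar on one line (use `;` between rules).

Unit pairs: P ⇒* {S}; U ⇒* {P, S}.
For every A with A ⇒* B via unit rules, add B's non-unit alternatives to A; then delete every rule of the form X → Y.

S -> else if | stmt | else P; P -> else if | stmt | else P | if U; U -> if if | P if S | if | else if | stmt | else P | if U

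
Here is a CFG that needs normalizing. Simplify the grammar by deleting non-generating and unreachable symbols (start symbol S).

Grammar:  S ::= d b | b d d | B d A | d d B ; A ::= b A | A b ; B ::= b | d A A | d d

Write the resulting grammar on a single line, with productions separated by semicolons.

S ::= d b | b d d | d d B; B ::= b | d d

Generating nonterminals: {B, S}.
Reachable from S after that: {B, S}.
Removed useless symbols: {A} and every production mentioning them.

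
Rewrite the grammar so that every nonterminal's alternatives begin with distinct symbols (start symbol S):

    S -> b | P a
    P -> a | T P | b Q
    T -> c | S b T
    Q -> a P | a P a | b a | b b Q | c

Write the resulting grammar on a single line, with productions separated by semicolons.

S -> b | P a; P -> a | T P | b Q; T -> c | S b T; Q -> c | a P Q' | b Q''; Q' -> epsilon | a; Q'' -> a | b Q

Q has alternatives sharing prefix 'a P': factor to Q → a P Q' with Q' → ε | a.
Q has alternatives sharing prefix 'b': factor to Q → b Q'' with Q'' → a | b Q.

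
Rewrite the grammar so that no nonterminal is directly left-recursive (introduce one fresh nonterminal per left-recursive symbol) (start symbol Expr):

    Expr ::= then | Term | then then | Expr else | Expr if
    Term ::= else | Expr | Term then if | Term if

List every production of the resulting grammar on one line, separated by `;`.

Left recursion appears on Expr, Term.
For Expr: α = {else, if}, β = {then, Term, then then}. Rewrite as Expr → β Expr1 and Expr1 → α Expr1 | ε.
For Term: α = {then if, if}, β = {else, Expr}. Rewrite as Term → β Term1 and Term1 → α Term1 | ε.

Expr ::= then Expr1 | Term Expr1 | then then Expr1; Term ::= else Term1 | Expr Term1; Expr1 ::= else Expr1 | if Expr1 | ε; Term1 ::= then if Term1 | if Term1 | ε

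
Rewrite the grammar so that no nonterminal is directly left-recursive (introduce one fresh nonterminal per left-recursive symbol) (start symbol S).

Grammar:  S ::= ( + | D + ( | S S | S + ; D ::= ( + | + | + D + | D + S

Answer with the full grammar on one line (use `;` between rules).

Left recursion appears on S, D.
For S: α = {S, +}, β = {( +, D + (}. Rewrite as S → β S' and S' → α S' | ε.
For D: α = {+ S}, β = {( +, +, + D +}. Rewrite as D → β D' and D' → α D' | ε.

S ::= ( + S' | D + ( S'; D ::= ( + D' | + D' | + D + D'; S' ::= S S' | + S' | ε; D' ::= + S D' | ε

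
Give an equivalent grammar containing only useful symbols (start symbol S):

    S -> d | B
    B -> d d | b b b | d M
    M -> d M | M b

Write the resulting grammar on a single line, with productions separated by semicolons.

S -> d | B; B -> d d | b b b

Generating nonterminals: {B, S}.
Reachable from S after that: {B, S}.
Removed useless symbols: {M} and every production mentioning them.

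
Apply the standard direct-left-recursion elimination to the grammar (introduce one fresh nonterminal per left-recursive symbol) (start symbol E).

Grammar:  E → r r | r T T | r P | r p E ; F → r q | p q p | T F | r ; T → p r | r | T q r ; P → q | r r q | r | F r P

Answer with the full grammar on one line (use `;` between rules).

T is directly left-recursive.
For T: α = {q r}, β = {p r, r}. Rewrite as T → β T' and T' → α T' | ε.

E → r r | r T T | r P | r p E; F → r q | p q p | T F | r; T → p r T' | r T'; P → q | r r q | r | F r P; T' → q r T' | epsilon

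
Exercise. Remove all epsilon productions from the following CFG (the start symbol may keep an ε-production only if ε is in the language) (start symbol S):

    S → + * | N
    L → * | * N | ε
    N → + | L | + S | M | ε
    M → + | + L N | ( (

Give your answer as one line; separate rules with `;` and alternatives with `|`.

The nullable symbols are {L, N, S}.
ε ∈ L(G) since S is nullable, so keep S → ε.
Expand every rule over subsets of its nullable positions: M → + L N gives + L N | + L | + N.

S → + * | N | ε; L → * | * N; N → + | L | + S | M; M → + | + L N | + L | + N | ( (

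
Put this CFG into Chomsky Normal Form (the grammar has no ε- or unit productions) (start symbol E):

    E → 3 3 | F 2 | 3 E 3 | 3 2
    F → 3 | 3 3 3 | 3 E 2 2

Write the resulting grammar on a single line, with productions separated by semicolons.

Introduce a nonterminal for each terminal appearing in a rule of length ≥ 2: X1 → 3, X2 → 2.
Binarize each right-hand side of length ≥ 3 by chaining fresh nonterminals (Y1, Y2, …): affected rules were E → X1 E X1; F → X1 X1 X1; F → X1 E X2 X2.

E → X1 X1 | F X2 | X1 Y1 | X1 X2; F → 3 | X1 Y2 | X1 Y3; X1 → 3; X2 → 2; Y1 → E X1; Y2 → X1 X1; Y3 → E Y4; Y4 → X2 X2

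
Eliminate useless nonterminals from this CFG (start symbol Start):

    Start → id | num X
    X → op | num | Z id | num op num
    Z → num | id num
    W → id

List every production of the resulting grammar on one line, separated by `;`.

Start → id | num X; X → op | num | Z id | num op num; Z → num | id num

Generating nonterminals: {Start, W, X, Z}.
Reachable from Start after that: {Start, X, Z}.
Removed useless symbols: {W} and every production mentioning them.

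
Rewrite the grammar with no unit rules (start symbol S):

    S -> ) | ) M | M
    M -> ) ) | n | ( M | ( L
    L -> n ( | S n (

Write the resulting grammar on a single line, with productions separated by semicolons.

S -> ) | ) M | ) ) | n | ( M | ( L; M -> ) ) | n | ( M | ( L; L -> n ( | S n (

Unit pairs: S ⇒* {M}.
For every A with A ⇒* B via unit rules, add B's non-unit alternatives to A; then delete every rule of the form X → Y.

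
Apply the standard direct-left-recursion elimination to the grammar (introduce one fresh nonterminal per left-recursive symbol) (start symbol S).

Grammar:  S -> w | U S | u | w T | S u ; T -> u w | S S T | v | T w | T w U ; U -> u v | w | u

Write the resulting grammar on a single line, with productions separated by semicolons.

S -> w S' | U S S' | u S' | w T S'; T -> u w T' | S S T T' | v T'; U -> u v | w | u; S' -> u S' | ε; T' -> w T' | w U T' | ε

Directly left-recursive nonterminals: S, T.
For S: α = {u}, β = {w, U S, u, w T}. Rewrite as S → β S' and S' → α S' | ε.
For T: α = {w, w U}, β = {u w, S S T, v}. Rewrite as T → β T' and T' → α T' | ε.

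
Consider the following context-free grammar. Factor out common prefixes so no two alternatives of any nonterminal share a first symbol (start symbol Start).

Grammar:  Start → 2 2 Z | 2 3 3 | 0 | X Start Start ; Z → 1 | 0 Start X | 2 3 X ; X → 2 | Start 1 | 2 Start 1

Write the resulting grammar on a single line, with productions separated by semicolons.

Start has alternatives sharing prefix '2': factor to Start → 2 Start1 with Start1 → 2 Z | 3 3.
X has alternatives sharing prefix '2': factor to X → 2 X1 with X1 → ε | Start 1.

Start → 0 | X Start Start | 2 Start1; Z → 1 | 0 Start X | 2 3 X; X → Start 1 | 2 X1; Start1 → 2 Z | 3 3; X1 → ε | Start 1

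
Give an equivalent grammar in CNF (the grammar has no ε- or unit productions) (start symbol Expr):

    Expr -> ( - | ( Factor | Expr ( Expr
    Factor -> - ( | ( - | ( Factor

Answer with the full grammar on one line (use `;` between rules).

Introduce a nonterminal for each terminal appearing in a rule of length ≥ 2: X1 → (, X2 → -.
Binarize each right-hand side of length ≥ 3 by chaining fresh nonterminals (Y1, Y2, …): affected rules were Expr → Expr X1 Expr.

Expr -> X1 X2 | X1 Factor | Expr Y1; Factor -> X2 X1 | X1 X2 | X1 Factor; X1 -> (; X2 -> -; Y1 -> X1 Expr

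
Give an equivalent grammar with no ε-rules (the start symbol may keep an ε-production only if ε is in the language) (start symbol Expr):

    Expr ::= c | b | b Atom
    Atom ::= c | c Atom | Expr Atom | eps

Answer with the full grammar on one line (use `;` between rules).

Expr ::= c | b | b Atom; Atom ::= c | c Atom | Expr Atom | Expr

Nullable nonterminals: {Atom}.
ε ∉ L(G), so no ε-production is kept.
For each production, add variants omitting each subset of nullable occurrences: Atom → Expr Atom gives Expr Atom | Expr.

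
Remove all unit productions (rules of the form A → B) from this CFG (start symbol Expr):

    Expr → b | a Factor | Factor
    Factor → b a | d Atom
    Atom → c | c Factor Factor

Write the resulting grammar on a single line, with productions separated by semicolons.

Unit pairs: Expr ⇒* {Factor}.
Replace each nonterminal's rules with the union of the non-unit rules of every nonterminal it unit-derives.

Expr → b a | d Atom | b | a Factor; Factor → b a | d Atom; Atom → c | c Factor Factor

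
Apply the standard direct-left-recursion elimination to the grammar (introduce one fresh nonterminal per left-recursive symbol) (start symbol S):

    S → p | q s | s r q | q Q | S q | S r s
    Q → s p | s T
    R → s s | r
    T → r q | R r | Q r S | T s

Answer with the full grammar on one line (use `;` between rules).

S, T are directly left-recursive.
For S: α = {q, r s}, β = {p, q s, s r q, q Q}. Rewrite as S → β S' and S' → α S' | ε.
For T: α = {s}, β = {r q, R r, Q r S}. Rewrite as T → β T' and T' → α T' | ε.

S → p S' | q s S' | s r q S' | q Q S'; Q → s p | s T; R → s s | r; T → r q T' | R r T' | Q r S T'; S' → q S' | r s S' | ε; T' → s T' | ε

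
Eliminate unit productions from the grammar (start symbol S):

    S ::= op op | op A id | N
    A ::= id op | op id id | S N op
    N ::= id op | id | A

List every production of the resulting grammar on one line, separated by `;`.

Unit pairs: N ⇒* {A}; S ⇒* {A, N}.
For each unit pair (A, B), copy every non-unit production of B to A, then drop all unit productions.

S ::= op op | op A id | id op | id | op id id | S N op; A ::= id op | op id id | S N op; N ::= id op | id | op id id | S N op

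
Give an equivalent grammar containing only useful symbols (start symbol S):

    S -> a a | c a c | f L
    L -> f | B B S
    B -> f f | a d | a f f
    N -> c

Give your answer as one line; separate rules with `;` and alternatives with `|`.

Generating nonterminals: {B, L, N, S}.
Reachable from S after that: {B, L, S}.
Removed useless symbols: {N} and every production mentioning them.

S -> a a | c a c | f L; L -> f | B B S; B -> f f | a d | a f f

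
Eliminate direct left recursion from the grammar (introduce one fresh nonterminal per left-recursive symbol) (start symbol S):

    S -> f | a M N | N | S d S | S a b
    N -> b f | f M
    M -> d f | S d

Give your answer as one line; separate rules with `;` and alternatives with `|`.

S is directly left-recursive.
For S: α = {d S, a b}, β = {f, a M N, N}. Rewrite as S → β S' and S' → α S' | ε.

S -> f S' | a M N S' | N S'; N -> b f | f M; M -> d f | S d; S' -> d S S' | a b S' | ε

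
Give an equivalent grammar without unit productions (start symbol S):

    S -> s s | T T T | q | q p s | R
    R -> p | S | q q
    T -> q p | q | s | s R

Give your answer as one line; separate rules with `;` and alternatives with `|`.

S -> s s | T T T | q | q p s | p | q q; R -> s s | T T T | q | q p s | p | q q; T -> q p | q | s | s R

Unit pairs: R ⇒* {S}; S ⇒* {R}.
Replace each nonterminal's rules with the union of the non-unit rules of every nonterminal it unit-derives.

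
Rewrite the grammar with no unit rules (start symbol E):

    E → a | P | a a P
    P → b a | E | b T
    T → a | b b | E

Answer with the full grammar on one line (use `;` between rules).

E → a | a a P | b a | b T; P → a | a a P | b a | b T; T → a | a a P | b a | b T | b b

Unit pairs: E ⇒* {P}; P ⇒* {E}; T ⇒* {E, P}.
For every A with A ⇒* B via unit rules, add B's non-unit alternatives to A; then delete every rule of the form X → Y.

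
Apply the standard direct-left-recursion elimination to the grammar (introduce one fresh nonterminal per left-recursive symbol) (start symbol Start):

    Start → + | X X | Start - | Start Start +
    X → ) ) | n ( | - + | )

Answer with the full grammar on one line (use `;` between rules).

Left recursion appears on Start.
For Start: α = {-, Start +}, β = {+, X X}. Rewrite as Start → β Start1 and Start1 → α Start1 | ε.

Start → + Start1 | X X Start1; X → ) ) | n ( | - + | ); Start1 → - Start1 | Start + Start1 | ε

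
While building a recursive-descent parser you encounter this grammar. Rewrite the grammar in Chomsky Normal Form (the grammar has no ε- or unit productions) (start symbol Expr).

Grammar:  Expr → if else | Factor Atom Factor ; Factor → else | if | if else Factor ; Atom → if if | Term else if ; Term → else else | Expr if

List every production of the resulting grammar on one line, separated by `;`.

Introduce a nonterminal for each terminal appearing in a rule of length ≥ 2: X1 → if, X2 → else.
Binarize each right-hand side of length ≥ 3 by chaining fresh nonterminals (Y1, Y2, …): affected rules were Expr → Factor Atom Factor; Factor → X1 X2 Factor; Atom → Term X2 X1.

Expr → X1 X2 | Factor Y1; Factor → else | if | X1 Y2; Atom → X1 X1 | Term Y3; Term → X2 X2 | Expr X1; X1 → if; X2 → else; Y1 → Atom Factor; Y2 → X2 Factor; Y3 → X2 X1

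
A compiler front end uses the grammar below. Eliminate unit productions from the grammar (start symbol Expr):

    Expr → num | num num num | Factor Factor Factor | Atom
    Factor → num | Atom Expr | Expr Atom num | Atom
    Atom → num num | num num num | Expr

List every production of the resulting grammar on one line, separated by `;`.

Expr → num num | num num num | num | Factor Factor Factor; Factor → num num | num num num | num | Atom Expr | Expr Atom num | Factor Factor Factor; Atom → num num | num num num | num | Factor Factor Factor

Unit pairs: Atom ⇒* {Expr}; Expr ⇒* {Atom}; Factor ⇒* {Atom, Expr}.
For every A with A ⇒* B via unit rules, add B's non-unit alternatives to A; then delete every rule of the form X → Y.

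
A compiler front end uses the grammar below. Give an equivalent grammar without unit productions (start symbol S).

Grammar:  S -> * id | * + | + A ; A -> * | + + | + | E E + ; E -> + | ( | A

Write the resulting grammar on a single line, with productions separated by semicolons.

S -> * id | * + | + A; A -> * | + + | + | E E +; E -> + | ( | * | + + | E E +

Unit pairs: E ⇒* {A}.
For every A with A ⇒* B via unit rules, add B's non-unit alternatives to A; then delete every rule of the form X → Y.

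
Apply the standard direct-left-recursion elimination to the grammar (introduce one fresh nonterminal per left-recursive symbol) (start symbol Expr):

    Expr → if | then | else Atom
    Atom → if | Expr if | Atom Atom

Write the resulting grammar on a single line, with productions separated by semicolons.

Expr → if | then | else Atom; Atom → if Atom1 | Expr if Atom1; Atom1 → Atom Atom1 | ε

Atom is directly left-recursive.
For Atom: α = {Atom}, β = {if, Expr if}. Rewrite as Atom → β Atom1 and Atom1 → α Atom1 | ε.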